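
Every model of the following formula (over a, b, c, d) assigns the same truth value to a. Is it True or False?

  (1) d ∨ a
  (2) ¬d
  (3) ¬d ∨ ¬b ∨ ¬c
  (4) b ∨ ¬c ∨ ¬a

Suppose a = False.
The clause (d) is unit, so d = True.
Now (¬d) is unsatisfied and unit — conflict.
So every satisfying assignment has a = True.

True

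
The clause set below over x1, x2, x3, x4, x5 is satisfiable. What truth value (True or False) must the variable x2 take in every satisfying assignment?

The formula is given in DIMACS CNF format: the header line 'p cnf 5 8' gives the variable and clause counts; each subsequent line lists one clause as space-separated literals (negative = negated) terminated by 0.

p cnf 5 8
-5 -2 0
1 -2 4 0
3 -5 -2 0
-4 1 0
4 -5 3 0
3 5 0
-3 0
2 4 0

Suppose x2 = True.
Unit clause (¬x5) forces x5 = False.
Unit clause (x3) forces x3 = True.
But (¬x3) is also a unit clause — contradiction.
So every satisfying assignment has x2 = False.

False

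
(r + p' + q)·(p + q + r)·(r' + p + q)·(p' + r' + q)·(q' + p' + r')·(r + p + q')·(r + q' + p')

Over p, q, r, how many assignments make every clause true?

There are 2^3 = 8 truth assignments over (p, q, r).
Check each against the 7 clauses (columns in the order p, q, r):
  F F F  ✗ fails (p + q + r)
  F F T  ✗ fails (r' + p + q)
  F T F  ✗ fails (r + p + q')
  F T T  ✓ satisfies all
  T F F  ✗ fails (r + p' + q)
  T F T  ✗ fails (p' + r' + q)
  T T F  ✗ fails (r + q' + p')
  T T T  ✗ fails (q' + p' + r')
1 of the 8 rows is a model.

1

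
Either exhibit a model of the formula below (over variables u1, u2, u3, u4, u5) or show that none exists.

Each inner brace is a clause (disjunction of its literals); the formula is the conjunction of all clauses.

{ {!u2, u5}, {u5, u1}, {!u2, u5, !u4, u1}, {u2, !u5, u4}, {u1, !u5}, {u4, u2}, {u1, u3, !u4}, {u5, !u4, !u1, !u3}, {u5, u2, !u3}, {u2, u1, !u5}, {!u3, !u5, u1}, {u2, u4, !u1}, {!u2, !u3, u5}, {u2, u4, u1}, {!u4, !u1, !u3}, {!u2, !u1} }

Branch on u2: set u2 = false.
From the singleton clause (u4), u4 = true.
Branch on u5: set u5 = true.
From the singleton clause (u1), u1 = true.
From the singleton clause (!u3), u3 = false.
This assignment satisfies each clause.

u1=true; u2=false; u3=false; u4=true; u5=true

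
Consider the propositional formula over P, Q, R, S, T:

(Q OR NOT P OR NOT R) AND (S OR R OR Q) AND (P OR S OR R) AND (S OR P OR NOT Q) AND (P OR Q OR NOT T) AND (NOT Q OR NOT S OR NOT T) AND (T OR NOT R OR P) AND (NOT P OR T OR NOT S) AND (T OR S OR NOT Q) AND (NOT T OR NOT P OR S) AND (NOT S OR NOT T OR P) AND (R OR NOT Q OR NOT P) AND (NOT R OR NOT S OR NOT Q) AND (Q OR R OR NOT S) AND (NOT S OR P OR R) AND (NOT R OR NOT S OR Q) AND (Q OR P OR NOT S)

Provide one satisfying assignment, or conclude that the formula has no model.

UNSATISFIABLE

Branch on Q: set Q = true.
Branch on S: set S = true.
Unit clause (NOT T) forces T = false.
Unit clause (NOT P) forces P = false.
Unit clause (NOT R) forces R = false.
That conflicts with the unit clause (R).
Undo S and try S = false.
Unit clause (P) forces P = true.
Unit clause (T) forces T = true.
That conflicts with the unit clause (NOT T).
Neither S = true nor S = false works.
Undo Q and try Q = false.
Branch on P: set P = false.
Unit clause (NOT T) forces T = false.
Unit clause (NOT R) forces R = false.
Unit clause (S) forces S = true.
That conflicts with the unit clause (NOT S).
Undo P and try P = true.
Unit clause (NOT R) forces R = false.
Unit clause (S) forces S = true.
That conflicts with the unit clause (NOT S).
Neither P = true nor P = false works.
Neither Q = true nor Q = false works.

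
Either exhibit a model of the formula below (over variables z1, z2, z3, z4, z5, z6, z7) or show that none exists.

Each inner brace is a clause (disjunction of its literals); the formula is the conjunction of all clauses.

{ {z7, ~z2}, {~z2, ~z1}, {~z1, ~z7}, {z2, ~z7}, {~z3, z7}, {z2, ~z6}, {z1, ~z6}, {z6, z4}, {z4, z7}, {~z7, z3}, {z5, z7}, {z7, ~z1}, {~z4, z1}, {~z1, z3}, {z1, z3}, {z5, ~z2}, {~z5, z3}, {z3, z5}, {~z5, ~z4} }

UNSATISFIABLE

Suppose z7 = 1.
From the singleton clause (~z1), z1 = 0.
From the singleton clause (z2), z2 = 1.
From the singleton clause (~z6), z6 = 0.
From the singleton clause (z4), z4 = 1.
But (~z4) is also a unit clause — contradiction.
Backtrack on z7: now try z7 = 0.
From the singleton clause (~z2), z2 = 0.
From the singleton clause (~z3), z3 = 0.
From the singleton clause (~z6), z6 = 0.
From the singleton clause (z4), z4 = 1.
From the singleton clause (z5), z5 = 1.
But (~z5) is also a unit clause — contradiction.
Either choice for z7 ends in contradiction.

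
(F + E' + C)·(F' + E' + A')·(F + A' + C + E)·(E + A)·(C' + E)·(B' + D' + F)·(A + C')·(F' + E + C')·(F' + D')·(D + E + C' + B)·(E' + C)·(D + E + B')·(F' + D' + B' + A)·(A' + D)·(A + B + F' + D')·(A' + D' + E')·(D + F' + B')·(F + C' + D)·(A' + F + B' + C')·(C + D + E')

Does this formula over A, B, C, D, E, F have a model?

No, unsatisfiable

Try E = 1.
Unit clause (C) forces C = 1.
Unit clause (A) forces A = 1.
Unit clause (F') forces F = 0.
Unit clause (D) forces D = 1.
Now (D') is unsatisfied and unit — conflict.
Undo E and try E = 0.
Unit clause (A) forces A = 1.
Unit clause (C') forces C = 0.
Unit clause (F) forces F = 1.
Unit clause (D') forces D = 0.
Now (D) is unsatisfied and unit — conflict.
Either choice for E ends in contradiction.
No assignment satisfies every clause.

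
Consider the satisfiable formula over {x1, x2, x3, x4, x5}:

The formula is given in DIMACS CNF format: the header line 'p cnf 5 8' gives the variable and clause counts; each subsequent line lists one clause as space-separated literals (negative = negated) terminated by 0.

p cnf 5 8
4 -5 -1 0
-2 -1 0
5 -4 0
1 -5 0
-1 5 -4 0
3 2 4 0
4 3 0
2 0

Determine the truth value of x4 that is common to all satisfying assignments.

Suppose x4 = True.
From the singleton clause (x5), x5 = True.
From the singleton clause (x1), x1 = True.
From the singleton clause (¬x2), x2 = False.
That conflicts with the unit clause (x2).
So every satisfying assignment has x4 = False.

False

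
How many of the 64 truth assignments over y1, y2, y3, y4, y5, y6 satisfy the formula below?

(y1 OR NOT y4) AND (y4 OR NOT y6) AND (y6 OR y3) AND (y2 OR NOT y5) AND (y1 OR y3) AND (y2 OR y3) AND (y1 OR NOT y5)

13

There are 2^6 = 64 truth assignments over (y1, y2, y3, y4, y5, y6).
Split on y3. With y3 = true, the clauses containing y3 are satisfied and NOT y3 drops from the rest; 11 of the 2^5 = 32 assignments to the other variables satisfy what remains.
With y3 = false, by the same count on the reduced clause set, 2 assignments work.
(One model: y1=F, y2=F, y3=T, y4=F, y5=F, y6=F.)
Total: 11 + 2 = 13.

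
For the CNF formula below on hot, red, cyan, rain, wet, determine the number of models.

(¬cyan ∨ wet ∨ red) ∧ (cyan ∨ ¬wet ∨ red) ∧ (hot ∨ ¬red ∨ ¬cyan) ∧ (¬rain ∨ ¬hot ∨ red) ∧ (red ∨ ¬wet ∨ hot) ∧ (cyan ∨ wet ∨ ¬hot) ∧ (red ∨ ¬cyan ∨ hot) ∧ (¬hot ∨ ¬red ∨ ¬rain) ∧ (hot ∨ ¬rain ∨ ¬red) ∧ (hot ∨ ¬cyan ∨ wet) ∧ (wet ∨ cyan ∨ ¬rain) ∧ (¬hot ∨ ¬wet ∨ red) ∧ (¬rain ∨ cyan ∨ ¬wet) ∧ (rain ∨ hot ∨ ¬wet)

5

There are 2^5 = 32 truth assignments over (hot, red, cyan, rain, wet).
Split on cyan. With cyan = True, the clauses containing cyan are satisfied and ¬cyan drops from the rest; 2 of the 2^4 = 16 assignments to the other variables satisfy what remains.
With cyan = False, by the same count on the reduced clause set, 3 assignments work.
Total: 2 + 3 = 5.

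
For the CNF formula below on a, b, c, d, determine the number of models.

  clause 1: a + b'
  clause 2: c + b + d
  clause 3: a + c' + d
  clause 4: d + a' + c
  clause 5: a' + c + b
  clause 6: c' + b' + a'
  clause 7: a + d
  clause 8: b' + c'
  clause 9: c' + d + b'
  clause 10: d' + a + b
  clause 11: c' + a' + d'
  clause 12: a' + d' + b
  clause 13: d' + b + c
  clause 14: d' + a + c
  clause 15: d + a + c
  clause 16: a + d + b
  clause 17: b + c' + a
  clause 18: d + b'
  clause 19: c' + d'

2

There are 2^4 = 16 truth assignments over (a, b, c, d).
Check each against the 19 clauses (columns in the order a, b, c, d):
  F F F F  ✗ fails (c + b + d)
  F F F T  ✗ fails (d' + a + b)
  F F T F  ✗ fails (a + c' + d)
  F F T T  ✗ fails (d' + a + b)
  F T F F  ✗ fails (a + b')
  F T F T  ✗ fails (a + b')
  F T T F  ✗ fails (a + b')
  F T T T  ✗ fails (a + b')
  T F F F  ✗ fails (c + b + d)
  T F F T  ✗ fails (a' + c + b)
  T F T F  ✓ satisfies all
  T F T T  ✗ fails (c' + a' + d')
  T T F F  ✗ fails (d + a' + c)
  T T F T  ✓ satisfies all
  T T T F  ✗ fails (c' + b' + a')
  T T T T  ✗ fails (c' + b' + a')
2 of the 16 rows are models.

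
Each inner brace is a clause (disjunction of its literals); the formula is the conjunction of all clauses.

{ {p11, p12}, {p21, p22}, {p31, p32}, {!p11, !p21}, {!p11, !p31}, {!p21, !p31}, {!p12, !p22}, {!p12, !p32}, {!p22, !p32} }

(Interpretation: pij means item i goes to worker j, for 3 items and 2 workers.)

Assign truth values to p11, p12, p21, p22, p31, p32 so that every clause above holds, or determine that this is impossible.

Try p11 = true.
From the singleton clause (!p21), p21 = false.
From the singleton clause (p22), p22 = true.
From the singleton clause (!p31), p31 = false.
From the singleton clause (p32), p32 = true.
But (!p32) is also a unit clause — contradiction.
Undo p11 and try p11 = false.
From the singleton clause (p12), p12 = true.
From the singleton clause (!p22), p22 = false.
From the singleton clause (p21), p21 = true.
From the singleton clause (!p31), p31 = false.
From the singleton clause (p32), p32 = true.
But (!p32) is also a unit clause — contradiction.
Either choice for p11 ends in contradiction.

UNSATISFIABLE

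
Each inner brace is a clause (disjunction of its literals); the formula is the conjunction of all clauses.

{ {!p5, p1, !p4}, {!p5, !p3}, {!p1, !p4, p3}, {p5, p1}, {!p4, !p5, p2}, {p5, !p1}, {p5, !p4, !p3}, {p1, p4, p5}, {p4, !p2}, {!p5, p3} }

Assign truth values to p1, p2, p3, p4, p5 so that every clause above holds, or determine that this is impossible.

UNSATISFIABLE

Case p5 = false:
(p1) alone gives p1 = true.
Now (!p1) is unsatisfied and unit — conflict.
So p5 must be the other value — set p5 = true.
(!p3) alone gives p3 = false.
Now (p3) is unsatisfied and unit — conflict.
Either choice for p5 ends in contradiction.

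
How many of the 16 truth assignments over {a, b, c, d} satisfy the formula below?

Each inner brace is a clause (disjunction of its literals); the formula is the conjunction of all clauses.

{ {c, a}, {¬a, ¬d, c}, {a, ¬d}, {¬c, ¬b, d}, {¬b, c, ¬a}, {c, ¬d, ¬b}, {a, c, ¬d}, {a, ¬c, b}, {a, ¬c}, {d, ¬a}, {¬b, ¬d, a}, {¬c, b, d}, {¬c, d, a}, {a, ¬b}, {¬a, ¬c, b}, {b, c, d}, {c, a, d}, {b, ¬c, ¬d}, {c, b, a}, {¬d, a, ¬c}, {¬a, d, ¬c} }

There are 2^4 = 16 truth assignments over (a, b, c, d).
Check each against the 21 clauses (columns in the order a, b, c, d):
  F F F F  ✗ fails (c ∨ a)
  F F F T  ✗ fails (c ∨ a)
  F F T F  ✗ fails (a ∨ ¬c ∨ b)
  F F T T  ✗ fails (a ∨ ¬d)
  F T F F  ✗ fails (c ∨ a)
  F T F T  ✗ fails (c ∨ a)
  F T T F  ✗ fails (¬c ∨ ¬b ∨ d)
  F T T T  ✗ fails (a ∨ ¬d)
  T F F F  ✗ fails (d ∨ ¬a)
  T F F T  ✗ fails (¬a ∨ ¬d ∨ c)
  T F T F  ✗ fails (d ∨ ¬a)
  T F T T  ✗ fails (¬a ∨ ¬c ∨ b)
  T T F F  ✗ fails (¬b ∨ c ∨ ¬a)
  T T F T  ✗ fails (¬a ∨ ¬d ∨ c)
  T T T F  ✗ fails (¬c ∨ ¬b ∨ d)
  T T T T  ✓ satisfies all
1 of the 16 rows is a model.

1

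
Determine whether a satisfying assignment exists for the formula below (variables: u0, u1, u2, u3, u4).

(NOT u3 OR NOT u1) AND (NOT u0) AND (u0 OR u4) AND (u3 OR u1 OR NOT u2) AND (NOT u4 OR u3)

Yes

From the singleton clause (NOT u0), u0 = false.
From the singleton clause (u4), u4 = true.
From the singleton clause (u3), u3 = true.
From the singleton clause (NOT u1), u1 = false.
Every clause is now satisfied; u2 is unconstrained.
A satisfying assignment: u0: false; u1: false; u2: false; u3: true; u4: true.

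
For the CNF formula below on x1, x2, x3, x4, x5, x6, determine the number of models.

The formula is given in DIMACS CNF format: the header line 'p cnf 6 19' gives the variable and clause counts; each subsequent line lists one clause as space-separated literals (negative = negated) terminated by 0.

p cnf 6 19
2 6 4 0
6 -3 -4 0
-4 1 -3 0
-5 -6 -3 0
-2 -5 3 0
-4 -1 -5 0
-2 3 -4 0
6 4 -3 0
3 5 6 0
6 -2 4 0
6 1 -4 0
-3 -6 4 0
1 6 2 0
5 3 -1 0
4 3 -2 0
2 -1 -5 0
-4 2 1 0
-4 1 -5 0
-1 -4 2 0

There are 2^6 = 64 truth assignments over (x1, x2, x3, x4, x5, x6).
Split on x1. With x1 = True, the clauses containing x1 are satisfied and ¬x1 drops from the rest; 1 of the 2^5 = 32 assignments to the other variables satisfy what remains.
With x1 = False, by the same count on the reduced clause set, 2 assignments work.
Total: 1 + 2 = 3.

3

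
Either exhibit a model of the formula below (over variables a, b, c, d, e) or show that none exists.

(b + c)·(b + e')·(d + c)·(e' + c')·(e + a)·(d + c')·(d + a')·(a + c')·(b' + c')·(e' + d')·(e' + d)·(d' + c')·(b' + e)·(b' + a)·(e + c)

UNSATISFIABLE

Branch on b: set b = 1.
The clause (c') is unit, so c = 0.
The clause (d) is unit, so d = 1.
The clause (e') is unit, so e = 0.
Now (e) is unsatisfied and unit — conflict.
Undo b and try b = 0.
The clause (c) is unit, so c = 1.
The clause (e') is unit, so e = 0.
The clause (a) is unit, so a = 1.
The clause (d) is unit, so d = 1.
Now (d') is unsatisfied and unit — conflict.
Either choice for b ends in contradiction.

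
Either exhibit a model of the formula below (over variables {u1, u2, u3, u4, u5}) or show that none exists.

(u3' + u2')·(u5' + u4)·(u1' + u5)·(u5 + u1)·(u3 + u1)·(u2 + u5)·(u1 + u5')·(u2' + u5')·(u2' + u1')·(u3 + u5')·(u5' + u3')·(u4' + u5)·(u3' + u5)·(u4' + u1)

Branch on u3: set u3 = 0.
The clause (u1) is unit, so u1 = 1.
The clause (u5) is unit, so u5 = 1.
That conflicts with the unit clause (u5').
That branch fails; take u3 = 1 instead.
The clause (u2') is unit, so u2 = 0.
The clause (u5) is unit, so u5 = 1.
That conflicts with the unit clause (u5').
Both values of u3 lead to a conflict.

UNSATISFIABLE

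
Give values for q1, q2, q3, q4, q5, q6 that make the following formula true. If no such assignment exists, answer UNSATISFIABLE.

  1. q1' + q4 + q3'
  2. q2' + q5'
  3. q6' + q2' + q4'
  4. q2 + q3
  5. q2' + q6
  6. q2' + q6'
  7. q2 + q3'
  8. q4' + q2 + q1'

Try q2 = 0.
The clause (q3) is unit, so q3 = 1.
That conflicts with the unit clause (q3').
So q2 must be the other value — set q2 = 1.
The clause (q5') is unit, so q5 = 0.
The clause (q6) is unit, so q6 = 1.
That conflicts with the unit clause (q6').
Both values of q2 lead to a conflict.

UNSATISFIABLE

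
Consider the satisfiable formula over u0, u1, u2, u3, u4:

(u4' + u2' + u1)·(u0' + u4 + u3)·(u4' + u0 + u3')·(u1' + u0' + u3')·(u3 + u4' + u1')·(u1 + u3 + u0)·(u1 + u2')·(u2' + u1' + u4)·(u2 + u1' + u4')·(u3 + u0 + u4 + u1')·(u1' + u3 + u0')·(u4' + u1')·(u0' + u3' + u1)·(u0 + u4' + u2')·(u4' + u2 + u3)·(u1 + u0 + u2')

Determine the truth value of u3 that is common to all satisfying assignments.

Suppose u3 = 0.
Suppose u0 = 0.
Unit clause (u1) forces u1 = 1.
Unit clause (u4') forces u4 = 0.
Now (u4) is unsatisfied and unit — conflict.
Undo u0 and try u0 = 1.
Unit clause (u4) forces u4 = 1.
Unit clause (u1') forces u1 = 0.
Unit clause (u2') forces u2 = 0.
Now (u2) is unsatisfied and unit — conflict.
Neither u0 = 1 nor u0 = 0 works.
So every satisfying assignment has u3 = True.

True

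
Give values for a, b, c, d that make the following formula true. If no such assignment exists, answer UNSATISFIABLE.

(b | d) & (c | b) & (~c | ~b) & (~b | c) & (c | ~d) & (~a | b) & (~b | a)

Case b = 0:
The clause (d) is unit, so d = 1.
The clause (c) is unit, so c = 1.
The clause (~a) is unit, so a = 0.
All clauses are satisfied.

a=0,  b=0,  c=1,  d=1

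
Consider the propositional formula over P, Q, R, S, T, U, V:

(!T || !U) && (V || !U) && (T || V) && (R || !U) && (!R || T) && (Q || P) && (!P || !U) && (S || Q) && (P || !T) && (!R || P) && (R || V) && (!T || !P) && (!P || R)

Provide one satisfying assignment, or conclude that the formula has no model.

Suppose T = false.
Unit clause (V) forces V = true.
Unit clause (!R) forces R = false.
Unit clause (!U) forces U = false.
Unit clause (!P) forces P = false.
Unit clause (Q) forces Q = true.
All clauses hold; S can take either value.

P=false; Q=true; R=false; S=false; T=false; U=false; V=true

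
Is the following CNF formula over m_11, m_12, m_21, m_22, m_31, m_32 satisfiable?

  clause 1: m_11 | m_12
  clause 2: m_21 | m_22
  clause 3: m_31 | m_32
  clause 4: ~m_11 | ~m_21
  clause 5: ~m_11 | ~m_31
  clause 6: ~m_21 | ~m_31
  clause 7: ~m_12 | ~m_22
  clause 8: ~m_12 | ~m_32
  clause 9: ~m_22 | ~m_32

Try m_11 = 1.
Unit clause (~m_21) forces m_21 = 0.
Unit clause (m_22) forces m_22 = 1.
Unit clause (~m_31) forces m_31 = 0.
Unit clause (m_32) forces m_32 = 1.
Now (~m_32) is unsatisfied and unit — conflict.
That branch fails; take m_11 = 0 instead.
Unit clause (m_12) forces m_12 = 1.
Unit clause (~m_22) forces m_22 = 0.
Unit clause (m_21) forces m_21 = 1.
Unit clause (~m_31) forces m_31 = 0.
Unit clause (m_32) forces m_32 = 1.
Now (~m_32) is unsatisfied and unit — conflict.
Both values of m_11 lead to a conflict.
No assignment satisfies every clause.

Unsatisfiable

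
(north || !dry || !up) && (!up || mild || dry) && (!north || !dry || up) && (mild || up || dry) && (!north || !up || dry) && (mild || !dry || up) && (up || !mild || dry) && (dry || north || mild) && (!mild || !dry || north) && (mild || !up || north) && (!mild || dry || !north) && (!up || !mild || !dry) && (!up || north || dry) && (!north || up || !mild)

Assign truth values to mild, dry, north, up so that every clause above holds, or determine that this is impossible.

Case north = true:
Case dry = true:
Unit clause (up) forces up = true.
Unit clause (!mild) forces mild = false.
This assignment satisfies each clause.

mild ↦ false, dry ↦ true, north ↦ true, up ↦ true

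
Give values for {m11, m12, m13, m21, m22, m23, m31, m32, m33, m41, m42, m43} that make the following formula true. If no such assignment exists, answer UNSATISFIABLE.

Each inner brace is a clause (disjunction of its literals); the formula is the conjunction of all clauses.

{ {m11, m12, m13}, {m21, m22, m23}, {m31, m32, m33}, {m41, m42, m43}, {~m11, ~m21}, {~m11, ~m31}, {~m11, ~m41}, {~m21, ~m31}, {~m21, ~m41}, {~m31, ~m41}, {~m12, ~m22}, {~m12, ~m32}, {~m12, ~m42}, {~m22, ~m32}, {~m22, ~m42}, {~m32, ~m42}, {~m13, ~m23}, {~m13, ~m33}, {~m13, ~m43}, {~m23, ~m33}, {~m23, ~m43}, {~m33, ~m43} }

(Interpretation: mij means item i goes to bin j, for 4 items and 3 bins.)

Case m11 = 0:
Case m12 = 1:
(~m22) alone gives m22 = 0.
(~m32) alone gives m32 = 0.
(~m42) alone gives m42 = 0.
Case m21 = 1:
(~m31) alone gives m31 = 0.
(m33) alone gives m33 = 1.
(~m41) alone gives m41 = 0.
(m43) alone gives m43 = 1.
But (~m43) is also a unit clause — contradiction.
Backtrack on m21: now try m21 = 0.
(m23) alone gives m23 = 1.
(~m13) alone gives m13 = 0.
(~m33) alone gives m33 = 0.
(m31) alone gives m31 = 1.
(~m41) alone gives m41 = 0.
(m43) alone gives m43 = 1.
But (~m43) is also a unit clause — contradiction.
Either choice for m21 ends in contradiction.
Backtrack on m12: now try m12 = 0.
(m13) alone gives m13 = 1.
(~m23) alone gives m23 = 0.
(~m33) alone gives m33 = 0.
(~m43) alone gives m43 = 0.
Case m21 = 1:
(~m31) alone gives m31 = 0.
(m32) alone gives m32 = 1.
(~m41) alone gives m41 = 0.
(m42) alone gives m42 = 1.
But (~m42) is also a unit clause — contradiction.
Backtrack on m21: now try m21 = 0.
(m22) alone gives m22 = 1.
(~m32) alone gives m32 = 0.
(m31) alone gives m31 = 1.
(~m41) alone gives m41 = 0.
(m42) alone gives m42 = 1.
But (~m42) is also a unit clause — contradiction.
Either choice for m21 ends in contradiction.
Either choice for m12 ends in contradiction.
Backtrack on m11: now try m11 = 1.
(~m21) alone gives m21 = 0.
(~m31) alone gives m31 = 0.
(~m41) alone gives m41 = 0.
Case m22 = 1:
(~m12) alone gives m12 = 0.
(~m32) alone gives m32 = 0.
(m33) alone gives m33 = 1.
(~m42) alone gives m42 = 0.
(m43) alone gives m43 = 1.
But (~m43) is also a unit clause — contradiction.
Backtrack on m22: now try m22 = 0.
(m23) alone gives m23 = 1.
(~m13) alone gives m13 = 0.
(~m33) alone gives m33 = 0.
(m32) alone gives m32 = 1.
(~m12) alone gives m12 = 0.
(~m42) alone gives m42 = 0.
(m43) alone gives m43 = 1.
But (~m43) is also a unit clause — contradiction.
Either choice for m22 ends in contradiction.
Either choice for m11 ends in contradiction.

UNSATISFIABLE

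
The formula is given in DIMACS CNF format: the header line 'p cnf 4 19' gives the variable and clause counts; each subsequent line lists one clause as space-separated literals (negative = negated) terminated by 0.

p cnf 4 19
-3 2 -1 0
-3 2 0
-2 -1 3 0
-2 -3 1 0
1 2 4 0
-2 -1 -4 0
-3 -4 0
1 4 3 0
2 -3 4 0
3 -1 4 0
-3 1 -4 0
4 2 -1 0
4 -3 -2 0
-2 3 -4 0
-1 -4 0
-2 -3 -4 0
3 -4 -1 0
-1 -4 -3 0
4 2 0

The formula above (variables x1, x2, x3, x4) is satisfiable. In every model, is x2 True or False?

False

Suppose x2 = True.
Suppose x1 = False.
The clause (¬x3) is unit, so x3 = False.
The clause (x4) is unit, so x4 = True.
That conflicts with the unit clause (¬x4).
That branch fails; take x1 = True instead.
The clause (x3) is unit, so x3 = True.
The clause (¬x4) is unit, so x4 = False.
That conflicts with the unit clause (x4).
Either choice for x1 ends in contradiction.
So every satisfying assignment has x2 = False.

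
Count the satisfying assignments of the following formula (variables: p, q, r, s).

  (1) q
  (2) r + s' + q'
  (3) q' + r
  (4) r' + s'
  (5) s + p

1

There are 2^4 = 16 truth assignments over (p, q, r, s).
Check each against the 5 clauses (columns in the order p, q, r, s):
  F F F F  ✗ fails (q)
  F F F T  ✗ fails (q)
  F F T F  ✗ fails (q)
  F F T T  ✗ fails (q)
  F T F F  ✗ fails (q' + r)
  F T F T  ✗ fails (r + s' + q')
  F T T F  ✗ fails (s + p)
  F T T T  ✗ fails (r' + s')
  T F F F  ✗ fails (q)
  T F F T  ✗ fails (q)
  T F T F  ✗ fails (q)
  T F T T  ✗ fails (q)
  T T F F  ✗ fails (q' + r)
  T T F T  ✗ fails (r + s' + q')
  T T T F  ✓ satisfies all
  T T T T  ✗ fails (r' + s')
1 of the 16 rows is a model.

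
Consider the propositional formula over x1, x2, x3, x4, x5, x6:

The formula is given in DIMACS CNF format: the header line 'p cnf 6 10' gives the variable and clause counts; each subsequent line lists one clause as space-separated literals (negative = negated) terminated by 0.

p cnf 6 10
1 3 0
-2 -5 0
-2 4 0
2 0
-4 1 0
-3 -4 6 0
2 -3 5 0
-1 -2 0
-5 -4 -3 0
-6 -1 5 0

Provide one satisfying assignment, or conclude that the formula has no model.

UNSATISFIABLE

The clause (x2) is unit, so x2 = True.
The clause (¬x5) is unit, so x5 = False.
The clause (x4) is unit, so x4 = True.
The clause (x1) is unit, so x1 = True.
But (¬x1) is also a unit clause — contradiction.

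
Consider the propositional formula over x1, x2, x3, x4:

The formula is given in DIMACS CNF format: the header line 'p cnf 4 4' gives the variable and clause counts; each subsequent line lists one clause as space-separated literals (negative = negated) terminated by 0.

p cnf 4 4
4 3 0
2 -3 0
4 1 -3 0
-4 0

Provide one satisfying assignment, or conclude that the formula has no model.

The clause (¬x4) is unit, so x4 = False.
The clause (x3) is unit, so x3 = True.
The clause (x2) is unit, so x2 = True.
The clause (x1) is unit, so x1 = True.
This assignment satisfies each clause.

x1: True,  x2: True,  x3: True,  x4: False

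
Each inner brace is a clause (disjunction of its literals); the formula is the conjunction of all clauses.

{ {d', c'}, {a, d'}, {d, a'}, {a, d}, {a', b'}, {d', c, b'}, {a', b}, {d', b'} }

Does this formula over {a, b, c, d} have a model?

No

Branch on d: set d = 0.
(a') alone gives a = 0.
That conflicts with the unit clause (a).
Undo d and try d = 1.
(c') alone gives c = 0.
(a) alone gives a = 1.
(b') alone gives b = 0.
That conflicts with the unit clause (b).
Both values of d lead to a conflict.
No assignment satisfies every clause.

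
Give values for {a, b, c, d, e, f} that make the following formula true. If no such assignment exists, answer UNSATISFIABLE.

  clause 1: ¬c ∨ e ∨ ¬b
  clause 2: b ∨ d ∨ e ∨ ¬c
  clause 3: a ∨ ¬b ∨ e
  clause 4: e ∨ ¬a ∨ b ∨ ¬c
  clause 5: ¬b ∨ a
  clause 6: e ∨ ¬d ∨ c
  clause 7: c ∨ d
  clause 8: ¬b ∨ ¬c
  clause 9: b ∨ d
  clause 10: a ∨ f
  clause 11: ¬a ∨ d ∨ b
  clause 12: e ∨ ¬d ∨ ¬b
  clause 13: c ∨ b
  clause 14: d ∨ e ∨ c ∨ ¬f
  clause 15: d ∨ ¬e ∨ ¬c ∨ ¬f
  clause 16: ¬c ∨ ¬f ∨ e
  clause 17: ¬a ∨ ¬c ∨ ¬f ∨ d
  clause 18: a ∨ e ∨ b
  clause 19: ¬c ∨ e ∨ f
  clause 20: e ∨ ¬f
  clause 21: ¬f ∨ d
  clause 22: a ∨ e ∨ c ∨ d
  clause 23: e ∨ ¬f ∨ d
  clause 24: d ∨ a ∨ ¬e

Suppose b = False.
(d) alone gives d = True.
(c) alone gives c = True.
Suppose e = True.
Suppose a = False.
(f) alone gives f = True.
All clauses are satisfied.

a ↦ False,  b ↦ False,  c ↦ True,  d ↦ True,  e ↦ True,  f ↦ True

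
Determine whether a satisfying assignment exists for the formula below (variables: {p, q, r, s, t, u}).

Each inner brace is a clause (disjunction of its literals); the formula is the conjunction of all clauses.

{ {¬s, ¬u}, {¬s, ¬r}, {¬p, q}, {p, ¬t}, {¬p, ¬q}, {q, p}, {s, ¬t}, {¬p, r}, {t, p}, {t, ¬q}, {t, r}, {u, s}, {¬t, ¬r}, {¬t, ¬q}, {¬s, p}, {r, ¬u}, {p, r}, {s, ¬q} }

No, unsatisfiable

Branch on s: set s = False.
From the singleton clause (¬t), t = False.
From the singleton clause (p), p = True.
From the singleton clause (q), q = True.
Now (¬q) is unsatisfied and unit — conflict.
That branch fails; take s = True instead.
From the singleton clause (¬u), u = False.
From the singleton clause (¬r), r = False.
From the singleton clause (¬p), p = False.
Now (p) is unsatisfied and unit — conflict.
Neither s = True nor s = False works.
No assignment satisfies every clause.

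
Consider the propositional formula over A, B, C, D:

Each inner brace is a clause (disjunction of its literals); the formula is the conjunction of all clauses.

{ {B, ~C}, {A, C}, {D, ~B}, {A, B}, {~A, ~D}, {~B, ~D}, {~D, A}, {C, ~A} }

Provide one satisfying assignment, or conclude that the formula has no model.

UNSATISFIABLE

Suppose B = 1.
The clause (D) is unit, so D = 1.
But (~D) is also a unit clause — contradiction.
That branch fails; take B = 0 instead.
The clause (~C) is unit, so C = 0.
The clause (A) is unit, so A = 1.
But (~A) is also a unit clause — contradiction.
Neither B = 1 nor B = 0 works.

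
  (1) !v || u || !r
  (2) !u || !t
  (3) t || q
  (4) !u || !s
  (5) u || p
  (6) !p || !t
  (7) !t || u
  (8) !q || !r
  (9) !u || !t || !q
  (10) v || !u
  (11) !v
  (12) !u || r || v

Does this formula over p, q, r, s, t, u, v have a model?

From the singleton clause (!v), v = false.
From the singleton clause (!u), u = false.
From the singleton clause (p), p = true.
From the singleton clause (!t), t = false.
From the singleton clause (q), q = true.
From the singleton clause (!r), r = false.
No clause remains; s is free.
A satisfying assignment: p=true; q=true; r=false; s=false; t=false; u=false; v=false.

Satisfiable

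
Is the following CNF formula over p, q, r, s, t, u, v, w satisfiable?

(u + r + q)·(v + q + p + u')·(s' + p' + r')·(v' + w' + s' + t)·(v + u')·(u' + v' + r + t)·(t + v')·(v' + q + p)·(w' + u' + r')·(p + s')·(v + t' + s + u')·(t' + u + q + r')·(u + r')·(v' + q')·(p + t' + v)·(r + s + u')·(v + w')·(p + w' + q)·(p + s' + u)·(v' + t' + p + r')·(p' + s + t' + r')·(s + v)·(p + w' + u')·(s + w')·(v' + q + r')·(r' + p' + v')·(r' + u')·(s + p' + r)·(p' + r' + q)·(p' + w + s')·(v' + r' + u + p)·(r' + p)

Try v = 1.
The clause (t) is unit, so t = 1.
The clause (q') is unit, so q = 0.
The clause (p) is unit, so p = 1.
The clause (r') is unit, so r = 0.
The clause (u) is unit, so u = 1.
The clause (s) is unit, so s = 1.
The clause (w) is unit, so w = 1.
Every clause now holds.
A satisfying assignment: p=1,  q=0,  r=0,  s=1,  t=1,  u=1,  v=1,  w=1.

Yes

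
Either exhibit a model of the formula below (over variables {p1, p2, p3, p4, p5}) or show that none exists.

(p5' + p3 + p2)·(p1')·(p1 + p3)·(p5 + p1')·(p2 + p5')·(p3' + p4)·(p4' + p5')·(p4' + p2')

The clause (p1') is unit, so p1 = 0.
The clause (p3) is unit, so p3 = 1.
The clause (p4) is unit, so p4 = 1.
The clause (p5') is unit, so p5 = 0.
The clause (p2') is unit, so p2 = 0.
All clauses are satisfied.

p1=0,  p2=0,  p3=1,  p4=1,  p5=0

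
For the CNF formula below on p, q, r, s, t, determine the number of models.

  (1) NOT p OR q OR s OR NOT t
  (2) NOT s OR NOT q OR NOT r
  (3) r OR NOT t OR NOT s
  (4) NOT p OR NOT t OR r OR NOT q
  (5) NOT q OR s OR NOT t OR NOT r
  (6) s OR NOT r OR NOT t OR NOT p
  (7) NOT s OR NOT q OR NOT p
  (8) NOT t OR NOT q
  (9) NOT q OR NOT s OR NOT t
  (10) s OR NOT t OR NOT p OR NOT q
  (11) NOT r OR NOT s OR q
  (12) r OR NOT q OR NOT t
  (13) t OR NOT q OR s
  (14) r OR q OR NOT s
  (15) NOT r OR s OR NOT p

6

There are 2^5 = 32 truth assignments over (p, q, r, s, t).
Split on q. With q = true, the clauses containing q are satisfied and NOT q drops from the rest; 1 of the 2^4 = 16 assignments to the other variables satisfy what remains.
With q = false, by the same count on the reduced clause set, 5 assignments work.
(One model: p=F, q=F, r=F, s=F, t=F.)
Total: 1 + 5 = 6.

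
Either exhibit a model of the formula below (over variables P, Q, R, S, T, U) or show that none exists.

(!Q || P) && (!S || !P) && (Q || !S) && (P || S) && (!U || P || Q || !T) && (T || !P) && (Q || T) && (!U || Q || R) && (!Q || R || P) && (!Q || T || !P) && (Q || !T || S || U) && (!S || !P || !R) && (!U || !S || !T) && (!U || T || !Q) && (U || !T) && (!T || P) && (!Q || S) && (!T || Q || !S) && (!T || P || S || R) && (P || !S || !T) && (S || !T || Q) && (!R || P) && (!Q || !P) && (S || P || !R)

UNSATISFIABLE

Case Q = false:
Unit clause (!S) forces S = false.
Unit clause (P) forces P = true.
Unit clause (T) forces T = true.
That conflicts with the unit clause (!T).
That branch fails; take Q = true instead.
Unit clause (P) forces P = true.
That conflicts with the unit clause (!P).
Either choice for Q ends in contradiction.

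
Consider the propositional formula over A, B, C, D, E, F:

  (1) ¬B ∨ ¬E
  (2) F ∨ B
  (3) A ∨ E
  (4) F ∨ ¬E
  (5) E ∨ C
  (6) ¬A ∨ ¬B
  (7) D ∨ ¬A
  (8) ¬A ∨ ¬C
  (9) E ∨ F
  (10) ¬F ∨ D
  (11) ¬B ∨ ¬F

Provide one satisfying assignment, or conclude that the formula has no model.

A=True, B=False, C=False, D=True, E=True, F=True

Case B = False:
The clause (F) is unit, so F = True.
The clause (D) is unit, so D = True.
Case A = True:
The clause (¬C) is unit, so C = False.
The clause (E) is unit, so E = True.
Every clause now holds.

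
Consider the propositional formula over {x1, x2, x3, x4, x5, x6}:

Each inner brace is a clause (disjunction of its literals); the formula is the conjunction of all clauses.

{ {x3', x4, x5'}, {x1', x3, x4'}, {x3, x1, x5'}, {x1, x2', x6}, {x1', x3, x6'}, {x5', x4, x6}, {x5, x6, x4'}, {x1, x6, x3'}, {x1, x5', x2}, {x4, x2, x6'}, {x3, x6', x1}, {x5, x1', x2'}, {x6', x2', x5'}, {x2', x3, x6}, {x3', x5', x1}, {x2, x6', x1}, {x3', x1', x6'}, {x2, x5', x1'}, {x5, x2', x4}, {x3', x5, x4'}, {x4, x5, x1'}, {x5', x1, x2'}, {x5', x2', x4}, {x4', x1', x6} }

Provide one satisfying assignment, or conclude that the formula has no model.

Suppose x3 = 0.
Suppose x1 = 0.
From the singleton clause (x5'), x5 = 0.
From the singleton clause (x6'), x6 = 0.
From the singleton clause (x2'), x2 = 0.
From the singleton clause (x4'), x4 = 0.
All clauses are satisfied.

x1: 0,  x2: 0,  x3: 0,  x4: 0,  x5: 0,  x6: 0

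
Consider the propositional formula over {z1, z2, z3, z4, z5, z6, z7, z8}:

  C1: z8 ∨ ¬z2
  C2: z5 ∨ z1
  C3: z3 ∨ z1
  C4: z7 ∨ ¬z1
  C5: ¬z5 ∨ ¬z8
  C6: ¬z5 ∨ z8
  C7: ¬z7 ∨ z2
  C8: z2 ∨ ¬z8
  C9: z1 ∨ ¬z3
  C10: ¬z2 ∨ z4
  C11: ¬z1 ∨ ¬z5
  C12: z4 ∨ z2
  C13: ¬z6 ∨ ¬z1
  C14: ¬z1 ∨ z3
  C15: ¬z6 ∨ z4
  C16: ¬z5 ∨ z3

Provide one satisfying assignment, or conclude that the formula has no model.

z1 ↦ True,  z2 ↦ True,  z3 ↦ True,  z4 ↦ True,  z5 ↦ False,  z6 ↦ False,  z7 ↦ True,  z8 ↦ True

Case z8 = True:
The clause (¬z5) is unit, so z5 = False.
The clause (z1) is unit, so z1 = True.
The clause (z7) is unit, so z7 = True.
The clause (z2) is unit, so z2 = True.
The clause (z4) is unit, so z4 = True.
The clause (¬z6) is unit, so z6 = False.
The clause (z3) is unit, so z3 = True.
All clauses are satisfied.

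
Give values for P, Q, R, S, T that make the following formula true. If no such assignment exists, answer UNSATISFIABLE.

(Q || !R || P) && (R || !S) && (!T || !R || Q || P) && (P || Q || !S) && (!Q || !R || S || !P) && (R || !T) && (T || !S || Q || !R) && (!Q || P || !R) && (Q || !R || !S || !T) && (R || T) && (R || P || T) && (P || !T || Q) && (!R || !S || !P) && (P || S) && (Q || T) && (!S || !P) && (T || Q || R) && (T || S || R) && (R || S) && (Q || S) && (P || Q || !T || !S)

UNSATISFIABLE

Suppose R = true.
Suppose Q = true.
(P) alone gives P = true.
(S) alone gives S = true.
But (!S) is also a unit clause — contradiction.
That branch fails; take Q = false instead.
(P) alone gives P = true.
(!S) alone gives S = false.
But (S) is also a unit clause — contradiction.
Either choice for Q ends in contradiction.
That branch fails; take R = false instead.
(!S) alone gives S = false.
But (S) is also a unit clause — contradiction.
Either choice for R ends in contradiction.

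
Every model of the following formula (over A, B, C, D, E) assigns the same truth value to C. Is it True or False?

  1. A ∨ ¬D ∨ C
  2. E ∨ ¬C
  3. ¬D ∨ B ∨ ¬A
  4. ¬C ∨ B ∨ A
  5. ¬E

Suppose C = True.
From the singleton clause (E), E = True.
But (¬E) is also a unit clause — contradiction.
So every satisfying assignment has C = False.

False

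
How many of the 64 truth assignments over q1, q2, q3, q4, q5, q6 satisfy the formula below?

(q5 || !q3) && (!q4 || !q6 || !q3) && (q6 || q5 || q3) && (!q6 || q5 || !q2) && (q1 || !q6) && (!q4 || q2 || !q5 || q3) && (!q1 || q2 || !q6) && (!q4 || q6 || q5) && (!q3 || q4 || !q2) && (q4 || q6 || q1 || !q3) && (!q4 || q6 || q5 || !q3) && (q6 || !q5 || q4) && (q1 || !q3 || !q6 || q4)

8

There are 2^6 = 64 truth assignments over (q1, q2, q3, q4, q5, q6).
Split on q2. With q2 = true, the clauses containing q2 are satisfied and !q2 drops from the rest; 6 of the 2^5 = 32 assignments to the other variables satisfy what remains.
With q2 = false, by the same count on the reduced clause set, 2 assignments work.
(One model: q1=F, q2=F, q3=T, q4=T, q5=T, q6=F.)
Total: 6 + 2 = 8.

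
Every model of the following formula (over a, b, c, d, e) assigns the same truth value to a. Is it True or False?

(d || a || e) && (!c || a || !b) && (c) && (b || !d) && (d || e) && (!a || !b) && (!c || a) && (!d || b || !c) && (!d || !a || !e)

Suppose a = false.
From the singleton clause (c), c = true.
Now (!c) is unsatisfied and unit — conflict.
So every satisfying assignment has a = True.

True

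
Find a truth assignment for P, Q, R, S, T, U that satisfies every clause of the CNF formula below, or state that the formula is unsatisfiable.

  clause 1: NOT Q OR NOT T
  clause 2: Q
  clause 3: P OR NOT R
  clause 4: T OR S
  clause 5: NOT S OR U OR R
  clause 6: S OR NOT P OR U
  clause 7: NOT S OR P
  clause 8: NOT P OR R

P=true, Q=true, R=true, S=true, T=false, U=false

From the singleton clause (Q), Q = true.
From the singleton clause (NOT T), T = false.
From the singleton clause (S), S = true.
From the singleton clause (P), P = true.
From the singleton clause (R), R = true.
All clauses hold; U can take either value.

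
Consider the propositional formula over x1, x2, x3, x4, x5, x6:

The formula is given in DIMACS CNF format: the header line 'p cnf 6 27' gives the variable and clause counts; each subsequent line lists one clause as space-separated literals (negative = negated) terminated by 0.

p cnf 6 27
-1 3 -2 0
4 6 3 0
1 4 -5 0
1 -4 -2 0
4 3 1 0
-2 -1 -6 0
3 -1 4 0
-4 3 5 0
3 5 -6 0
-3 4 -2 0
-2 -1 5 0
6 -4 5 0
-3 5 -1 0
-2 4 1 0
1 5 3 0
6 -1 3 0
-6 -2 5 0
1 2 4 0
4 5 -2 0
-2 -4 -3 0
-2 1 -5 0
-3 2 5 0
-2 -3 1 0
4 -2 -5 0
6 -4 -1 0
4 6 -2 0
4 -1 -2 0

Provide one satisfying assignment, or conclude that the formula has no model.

Try x1 = False.
Try x4 = True.
Unit clause (¬x2) forces x2 = False.
Try x3 = True.
Unit clause (x5) forces x5 = True.
Every clause is now satisfied; x6 is unconstrained.

x1=False; x2=False; x3=True; x4=True; x5=True; x6=True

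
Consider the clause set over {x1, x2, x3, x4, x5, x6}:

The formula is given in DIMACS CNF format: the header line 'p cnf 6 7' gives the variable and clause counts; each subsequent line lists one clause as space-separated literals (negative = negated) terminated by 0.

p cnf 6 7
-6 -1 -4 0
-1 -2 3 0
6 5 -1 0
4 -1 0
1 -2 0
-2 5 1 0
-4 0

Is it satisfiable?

(¬x4) alone gives x4 = False.
(¬x1) alone gives x1 = False.
(¬x2) alone gives x2 = False.
No clause remains; x3, x5, x6 are free.
A satisfying assignment: x1: False; x2: False; x3: False; x4: False; x5: True; x6: True.

Yes, satisfiable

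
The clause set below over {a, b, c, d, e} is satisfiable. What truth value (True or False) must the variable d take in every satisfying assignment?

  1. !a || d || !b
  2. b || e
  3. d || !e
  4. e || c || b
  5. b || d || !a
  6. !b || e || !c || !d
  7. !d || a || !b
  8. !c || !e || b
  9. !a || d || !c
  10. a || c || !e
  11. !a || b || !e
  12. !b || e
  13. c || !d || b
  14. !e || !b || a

True

Suppose d = false.
(!e) alone gives e = false.
(b) alone gives b = true.
That conflicts with the unit clause (!b).
So every satisfying assignment has d = True.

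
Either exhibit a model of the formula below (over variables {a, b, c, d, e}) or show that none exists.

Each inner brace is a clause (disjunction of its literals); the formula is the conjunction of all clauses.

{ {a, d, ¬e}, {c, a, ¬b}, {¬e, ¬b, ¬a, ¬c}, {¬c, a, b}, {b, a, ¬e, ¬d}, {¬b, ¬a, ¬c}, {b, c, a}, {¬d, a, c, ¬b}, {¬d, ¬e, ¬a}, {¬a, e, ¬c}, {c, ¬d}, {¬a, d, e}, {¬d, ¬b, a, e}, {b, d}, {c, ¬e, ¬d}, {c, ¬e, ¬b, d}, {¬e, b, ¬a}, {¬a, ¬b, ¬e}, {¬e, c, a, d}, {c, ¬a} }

a=False, b=True, c=True, d=True, e=True

Branch on c: set c = True.
Branch on a: set a = False.
Unit clause (b) forces b = True.
Branch on d: set d = True.
Unit clause (e) forces e = True.
All clauses are satisfied.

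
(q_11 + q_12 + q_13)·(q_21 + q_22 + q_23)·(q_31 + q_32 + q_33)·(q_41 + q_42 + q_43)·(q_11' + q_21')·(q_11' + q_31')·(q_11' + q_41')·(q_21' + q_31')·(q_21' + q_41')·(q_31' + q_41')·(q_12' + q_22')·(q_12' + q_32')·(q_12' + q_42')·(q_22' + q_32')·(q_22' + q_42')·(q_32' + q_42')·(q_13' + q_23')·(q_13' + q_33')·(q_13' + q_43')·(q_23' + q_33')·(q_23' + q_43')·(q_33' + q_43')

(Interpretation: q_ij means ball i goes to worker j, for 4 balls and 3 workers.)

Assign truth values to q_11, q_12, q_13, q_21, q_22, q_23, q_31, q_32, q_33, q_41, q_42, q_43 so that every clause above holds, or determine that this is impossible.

Try q_11 = 0.
Try q_12 = 1.
The clause (q_22') is unit, so q_22 = 0.
The clause (q_32') is unit, so q_32 = 0.
The clause (q_42') is unit, so q_42 = 0.
Try q_21 = 1.
The clause (q_31') is unit, so q_31 = 0.
The clause (q_33) is unit, so q_33 = 1.
The clause (q_41') is unit, so q_41 = 0.
The clause (q_43) is unit, so q_43 = 1.
But (q_43') is also a unit clause — contradiction.
That branch fails; take q_21 = 0 instead.
The clause (q_23) is unit, so q_23 = 1.
The clause (q_13') is unit, so q_13 = 0.
The clause (q_33') is unit, so q_33 = 0.
The clause (q_31) is unit, so q_31 = 1.
The clause (q_41') is unit, so q_41 = 0.
The clause (q_43) is unit, so q_43 = 1.
But (q_43') is also a unit clause — contradiction.
Neither q_21 = 1 nor q_21 = 0 works.
That branch fails; take q_12 = 0 instead.
The clause (q_13) is unit, so q_13 = 1.
The clause (q_23') is unit, so q_23 = 0.
The clause (q_33') is unit, so q_33 = 0.
The clause (q_43') is unit, so q_43 = 0.
Try q_21 = 1.
The clause (q_31') is unit, so q_31 = 0.
The clause (q_32) is unit, so q_32 = 1.
The clause (q_41') is unit, so q_41 = 0.
The clause (q_42) is unit, so q_42 = 1.
But (q_42') is also a unit clause — contradiction.
That branch fails; take q_21 = 0 instead.
The clause (q_22) is unit, so q_22 = 1.
The clause (q_32') is unit, so q_32 = 0.
The clause (q_31) is unit, so q_31 = 1.
The clause (q_41') is unit, so q_41 = 0.
The clause (q_42) is unit, so q_42 = 1.
But (q_42') is also a unit clause — contradiction.
Neither q_21 = 1 nor q_21 = 0 works.
Neither q_12 = 1 nor q_12 = 0 works.
That branch fails; take q_11 = 1 instead.
The clause (q_21') is unit, so q_21 = 0.
The clause (q_31') is unit, so q_31 = 0.
The clause (q_41') is unit, so q_41 = 0.
Try q_22 = 1.
The clause (q_12') is unit, so q_12 = 0.
The clause (q_32') is unit, so q_32 = 0.
The clause (q_33) is unit, so q_33 = 1.
The clause (q_42') is unit, so q_42 = 0.
The clause (q_43) is unit, so q_43 = 1.
But (q_43') is also a unit clause — contradiction.
That branch fails; take q_22 = 0 instead.
The clause (q_23) is unit, so q_23 = 1.
The clause (q_13') is unit, so q_13 = 0.
The clause (q_33') is unit, so q_33 = 0.
The clause (q_32) is unit, so q_32 = 1.
The clause (q_12') is unit, so q_12 = 0.
The clause (q_42') is unit, so q_42 = 0.
The clause (q_43) is unit, so q_43 = 1.
But (q_43') is also a unit clause — contradiction.
Neither q_22 = 1 nor q_22 = 0 works.
Neither q_11 = 1 nor q_11 = 0 works.

UNSATISFIABLE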